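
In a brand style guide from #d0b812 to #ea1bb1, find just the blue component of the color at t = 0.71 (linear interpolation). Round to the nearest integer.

B₁ = 18 (from #d0b812), B₂ = 177 (from #ea1bb1).
B = 18 + 0.71 × (177 − 18) = 130.89 → 131

131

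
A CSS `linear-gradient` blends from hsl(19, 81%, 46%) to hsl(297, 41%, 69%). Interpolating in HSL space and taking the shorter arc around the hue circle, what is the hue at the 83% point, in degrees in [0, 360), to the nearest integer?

Hue: 297 − 19 = 278°, but |278| > 180 so the shorter arc goes the other way: Δh = 278 − 360 = -82°.
H = 19 + 0.83 × (-82) = -49.06 → -49 → -49 mod 360 = 311°

311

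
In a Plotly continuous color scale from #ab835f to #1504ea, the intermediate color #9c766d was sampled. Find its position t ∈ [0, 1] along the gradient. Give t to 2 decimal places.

Invert the lerp on the R channel (largest span, 150): t = (156 − 171) / (21 − 171) = -15/-150 = 0.1.
Check on G: (118 − 131)/(4 − 131) = 0.1024 ✓

0.10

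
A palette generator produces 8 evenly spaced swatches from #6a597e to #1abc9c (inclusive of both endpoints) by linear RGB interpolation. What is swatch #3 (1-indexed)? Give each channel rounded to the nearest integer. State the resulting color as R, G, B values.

With 8 swatches and endpoints inclusive, swatch 3 sits at t = (3 − 1)/(8 − 1) = 2/7 ≈ 0.2857.
#6a597e → (106, 89, 126); #1abc9c → (26, 188, 156).
R = 106 + 0.2857 × (26 − 106) = 83.144 → 83
G = 89 + 0.2857 × (188 − 89) = 117.284 → 117
B = 126 + 0.2857 × (156 − 126) = 134.571 → 135

(83, 117, 135)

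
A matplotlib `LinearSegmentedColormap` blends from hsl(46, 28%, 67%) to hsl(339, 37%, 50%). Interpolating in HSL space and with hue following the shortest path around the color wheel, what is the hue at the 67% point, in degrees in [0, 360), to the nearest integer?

Hue: 339 − 46 = 293°, but |293| > 180 so the shorter arc goes the other way: Δh = 293 − 360 = -67°.
H = 46 + 0.67 × (-67) = 1.11 → 1°

1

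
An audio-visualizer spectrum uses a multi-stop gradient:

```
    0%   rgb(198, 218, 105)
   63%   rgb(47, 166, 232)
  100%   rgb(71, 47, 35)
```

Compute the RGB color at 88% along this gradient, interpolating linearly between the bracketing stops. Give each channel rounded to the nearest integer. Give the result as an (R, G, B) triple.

(63, 86, 99)

88% lies between the 63% and 100% stops, so the local fraction is t = (88 − 63)/(100 − 63) = 25/37 ≈ 0.6757.
R = 47 + 0.6757 × (71 − 47) = 63.217 → 63
G = 166 + 0.6757 × (47 − 166) = 85.592 → 86
B = 232 + 0.6757 × (35 − 232) = 98.887 → 99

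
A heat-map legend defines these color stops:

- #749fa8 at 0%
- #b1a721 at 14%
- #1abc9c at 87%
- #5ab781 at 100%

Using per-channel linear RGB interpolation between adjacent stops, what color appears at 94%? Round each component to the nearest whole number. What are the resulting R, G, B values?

(60, 185, 141)

94% lies between the 87% and 100% stops, so the local fraction is t = (94 − 87)/(100 − 87) = 7/13 ≈ 0.5385.
#1abc9c → (26, 188, 156); #5ab781 → (90, 183, 129).
R = 26 + 0.5385 × (90 − 26) = 60.464 → 60
G = 188 + 0.5385 × (183 − 188) = 185.308 → 185
B = 156 + 0.5385 × (129 − 156) = 141.46 → 141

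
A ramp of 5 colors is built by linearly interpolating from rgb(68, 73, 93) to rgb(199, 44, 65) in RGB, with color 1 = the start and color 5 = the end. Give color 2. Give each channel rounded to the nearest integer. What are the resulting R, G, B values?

With 5 swatches and endpoints inclusive, swatch 2 sits at t = (2 − 1)/(5 − 1) = 1/4 ≈ 0.25.
R = 68 + 0.25 × (199 − 68) = 100.75 → 101
G = 73 + 0.25 × (44 − 73) = 65.75 → 66
B = 93 + 0.25 × (65 − 93) = 86 → 86

(101, 66, 86)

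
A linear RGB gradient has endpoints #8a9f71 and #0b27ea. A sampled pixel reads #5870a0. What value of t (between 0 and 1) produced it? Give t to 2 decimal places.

Invert the lerp on the R channel (largest span, 127): t = (88 − 138) / (11 − 138) = -50/-127 = 0.3937.
Check on G: (112 − 159)/(39 − 159) = 0.3917 ✓

0.39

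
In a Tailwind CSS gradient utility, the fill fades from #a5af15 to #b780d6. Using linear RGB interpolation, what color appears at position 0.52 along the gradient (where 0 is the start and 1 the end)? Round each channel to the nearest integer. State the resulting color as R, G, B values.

(174, 151, 121)

#a5af15 → (165, 175, 21); #b780d6 → (183, 128, 214).
R = 165 + 0.52 × (183 − 165) = 165 + 0.52 × 18 = 174.36 → 174
G = 175 + 0.52 × (128 − 175) = 175 + 0.52 × -47 = 150.56 → 151
B = 21 + 0.52 × (214 − 21) = 21 + 0.52 × 193 = 121.36 → 121
So the blended color is (174, 151, 121), about #ae9779.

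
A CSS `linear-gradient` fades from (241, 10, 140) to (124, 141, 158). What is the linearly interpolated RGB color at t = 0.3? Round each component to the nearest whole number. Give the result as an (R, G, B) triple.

R = 241 + 0.3 × (124 − 241) = 241 + 0.3 × -117 = 205.9 → 206
G = 10 + 0.3 × (141 − 10) = 10 + 0.3 × 131 = 49.3 → 49
B = 140 + 0.3 × (158 − 140) = 140 + 0.3 × 18 = 145.4 → 145

(206, 49, 145)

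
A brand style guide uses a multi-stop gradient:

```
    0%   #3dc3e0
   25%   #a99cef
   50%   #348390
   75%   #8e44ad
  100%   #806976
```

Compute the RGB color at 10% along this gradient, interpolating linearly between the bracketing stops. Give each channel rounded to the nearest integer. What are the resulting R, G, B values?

(104, 179, 230)

10% lies between the 0% and 25% stops, so the local fraction is t = (10 − 0)/(25 − 0) = 10/25 ≈ 0.4.
#3dc3e0 → (61, 195, 224); #a99cef → (169, 156, 239).
R = 61 + 0.4 × (169 − 61) = 104.2 → 104
G = 195 + 0.4 × (156 − 195) = 179.4 → 179
B = 224 + 0.4 × (239 − 224) = 230 → 230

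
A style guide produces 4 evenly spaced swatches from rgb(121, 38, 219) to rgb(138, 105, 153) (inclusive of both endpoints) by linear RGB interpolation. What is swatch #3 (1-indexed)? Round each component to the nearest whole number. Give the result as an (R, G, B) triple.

(132, 83, 175)

With 4 swatches and endpoints inclusive, swatch 3 sits at t = (3 − 1)/(4 − 1) = 2/3 ≈ 0.6667.
R = 121 + 0.6667 × (138 − 121) = 132.334 → 132
G = 38 + 0.6667 × (105 − 38) = 82.669 → 83
B = 219 + 0.6667 × (153 − 219) = 174.998 → 175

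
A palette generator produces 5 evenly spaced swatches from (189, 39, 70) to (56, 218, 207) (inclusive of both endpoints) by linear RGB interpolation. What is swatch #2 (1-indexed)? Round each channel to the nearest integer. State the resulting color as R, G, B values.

With 5 swatches and endpoints inclusive, swatch 2 sits at t = (2 − 1)/(5 − 1) = 1/4 ≈ 0.25.
R = 189 + 0.25 × (56 − 189) = 155.75 → 156
G = 39 + 0.25 × (218 − 39) = 83.75 → 84
B = 70 + 0.25 × (207 − 70) = 104.25 → 104

(156, 84, 104)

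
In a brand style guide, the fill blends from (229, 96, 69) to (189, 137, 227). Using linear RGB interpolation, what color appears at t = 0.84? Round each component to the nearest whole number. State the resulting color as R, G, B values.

(195, 130, 202)

R = 229 + 0.84 × (189 − 229) = 229 + 0.84 × -40 = 195.4 → 195
G = 96 + 0.84 × (137 − 96) = 96 + 0.84 × 41 = 130.44 → 130
B = 69 + 0.84 × (227 − 69) = 69 + 0.84 × 158 = 201.72 → 202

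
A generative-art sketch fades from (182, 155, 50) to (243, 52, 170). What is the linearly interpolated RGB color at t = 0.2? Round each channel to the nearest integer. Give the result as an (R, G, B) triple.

R = 182 + 0.2 × (243 − 182) = 182 + 0.2 × 61 = 194.2 → 194
G = 155 + 0.2 × (52 − 155) = 155 + 0.2 × -103 = 134.4 → 134
B = 50 + 0.2 × (170 − 50) = 50 + 0.2 × 120 = 74 → 74

(194, 134, 74)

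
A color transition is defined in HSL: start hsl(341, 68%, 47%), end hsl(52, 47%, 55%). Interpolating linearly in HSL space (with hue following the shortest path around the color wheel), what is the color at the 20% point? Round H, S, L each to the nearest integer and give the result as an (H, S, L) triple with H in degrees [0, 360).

Hue: 52 − 341 = -289°, but |-289| > 180 so the shorter arc goes the other way: Δh = -289 + 360 = 71°.
H = 341 + 0.2 × (71) = 355.2 → 355°
S = 68 + 0.2 × (47 − 68) = 63.8 → 64%
L = 47 + 0.2 × (55 − 47) = 48.6 → 49%

(355, 64, 49)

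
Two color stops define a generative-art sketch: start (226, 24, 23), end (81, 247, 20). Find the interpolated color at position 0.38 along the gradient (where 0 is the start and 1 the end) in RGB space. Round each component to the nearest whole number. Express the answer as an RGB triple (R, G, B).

R = 226 + 0.38 × (81 − 226) = 226 + 0.38 × -145 = 170.9 → 171
G = 24 + 0.38 × (247 − 24) = 24 + 0.38 × 223 = 108.74 → 109
B = 23 + 0.38 × (20 − 23) = 23 + 0.38 × -3 = 21.86 → 22

(171, 109, 22)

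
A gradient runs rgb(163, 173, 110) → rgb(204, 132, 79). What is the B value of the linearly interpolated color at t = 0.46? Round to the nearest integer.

B = 110 + 0.46 × (79 − 110) = 95.74 → 96

96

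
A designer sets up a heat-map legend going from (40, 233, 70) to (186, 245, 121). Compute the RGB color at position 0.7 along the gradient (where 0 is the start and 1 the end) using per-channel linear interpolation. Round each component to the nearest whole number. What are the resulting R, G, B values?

R = 40 + 0.7 × (186 − 40) = 40 + 0.7 × 146 = 142.2 → 142
G = 233 + 0.7 × (245 − 233) = 233 + 0.7 × 12 = 241.4 → 241
B = 70 + 0.7 × (121 − 70) = 70 + 0.7 × 51 = 105.7 → 106

(142, 241, 106)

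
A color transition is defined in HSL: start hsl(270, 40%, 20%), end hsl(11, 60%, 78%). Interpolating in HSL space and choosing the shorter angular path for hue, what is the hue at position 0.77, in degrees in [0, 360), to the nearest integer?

348

Hue: 11 − 270 = -259°, but |-259| > 180 so the shorter arc goes the other way: Δh = -259 + 360 = 101°.
H = 270 + 0.77 × (101) = 347.77 → 348°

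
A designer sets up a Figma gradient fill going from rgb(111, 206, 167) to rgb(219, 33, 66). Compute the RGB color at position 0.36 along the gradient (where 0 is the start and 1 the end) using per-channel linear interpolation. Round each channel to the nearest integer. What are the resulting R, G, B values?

R = 111 + 0.36 × (219 − 111) = 111 + 0.36 × 108 = 149.88 → 150
G = 206 + 0.36 × (33 − 206) = 206 + 0.36 × -173 = 143.72 → 144
B = 167 + 0.36 × (66 − 167) = 167 + 0.36 × -101 = 130.64 → 131

(150, 144, 131)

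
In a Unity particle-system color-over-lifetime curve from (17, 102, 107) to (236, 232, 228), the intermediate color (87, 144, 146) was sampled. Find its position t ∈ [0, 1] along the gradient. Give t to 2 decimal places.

0.32

Invert the lerp on the R channel (largest span, 219): t = (87 − 17) / (236 − 17) = 70/219 = 0.31963.
Check on G: (144 − 102)/(232 − 102) = 0.3231 ✓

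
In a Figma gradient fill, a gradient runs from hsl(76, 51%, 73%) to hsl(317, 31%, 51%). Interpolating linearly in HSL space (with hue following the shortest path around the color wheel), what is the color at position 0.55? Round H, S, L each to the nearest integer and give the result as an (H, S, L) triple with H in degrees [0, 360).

(11, 40, 61)

Hue: 317 − 76 = 241°, but |241| > 180 so the shorter arc goes the other way: Δh = 241 − 360 = -119°.
H = 76 + 0.55 × (-119) = 10.55 → 11°
S = 51 + 0.55 × (31 − 51) = 40 → 40%
L = 73 + 0.55 × (51 − 73) = 60.9 → 61%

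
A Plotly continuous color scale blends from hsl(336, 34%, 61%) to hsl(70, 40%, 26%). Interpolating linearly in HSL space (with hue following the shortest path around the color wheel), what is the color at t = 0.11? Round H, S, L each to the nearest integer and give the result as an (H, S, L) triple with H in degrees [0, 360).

(346, 35, 57)

Hue: 70 − 336 = -266°, but |-266| > 180 so the shorter arc goes the other way: Δh = -266 + 360 = 94°.
H = 336 + 0.11 × (94) = 346.34 → 346°
S = 34 + 0.11 × (40 − 34) = 34.66 → 35%
L = 61 + 0.11 × (26 − 61) = 57.15 → 57%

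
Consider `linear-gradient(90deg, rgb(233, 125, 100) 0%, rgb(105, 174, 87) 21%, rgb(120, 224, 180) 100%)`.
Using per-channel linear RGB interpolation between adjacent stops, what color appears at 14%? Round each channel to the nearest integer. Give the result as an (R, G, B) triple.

(148, 158, 91)

14% lies between the 0% and 21% stops, so the local fraction is t = (14 − 0)/(21 − 0) = 14/21 ≈ 0.6667.
R = 233 + 0.6667 × (105 − 233) = 147.662 → 148
G = 125 + 0.6667 × (174 − 125) = 157.668 → 158
B = 100 + 0.6667 × (87 − 100) = 91.333 → 91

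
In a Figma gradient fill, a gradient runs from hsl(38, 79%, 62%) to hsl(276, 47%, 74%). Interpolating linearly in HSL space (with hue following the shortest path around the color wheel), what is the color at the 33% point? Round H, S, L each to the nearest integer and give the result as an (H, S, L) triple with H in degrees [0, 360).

Hue: 276 − 38 = 238°, but |238| > 180 so the shorter arc goes the other way: Δh = 238 − 360 = -122°.
H = 38 + 0.33 × (-122) = -2.26 → -2 → -2 mod 360 = 358°
S = 79 + 0.33 × (47 − 79) = 68.44 → 68%
L = 62 + 0.33 × (74 − 62) = 65.96 → 66%

(358, 68, 66)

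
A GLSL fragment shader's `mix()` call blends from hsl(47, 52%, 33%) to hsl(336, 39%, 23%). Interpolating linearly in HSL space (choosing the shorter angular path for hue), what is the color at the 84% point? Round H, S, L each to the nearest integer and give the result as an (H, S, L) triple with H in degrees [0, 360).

Hue: 336 − 47 = 289°, but |289| > 180 so the shorter arc goes the other way: Δh = 289 − 360 = -71°.
H = 47 + 0.84 × (-71) = -12.64 → -13 → -13 mod 360 = 347°
S = 52 + 0.84 × (39 − 52) = 41.08 → 41%
L = 33 + 0.84 × (23 − 33) = 24.6 → 25%

(347, 41, 25)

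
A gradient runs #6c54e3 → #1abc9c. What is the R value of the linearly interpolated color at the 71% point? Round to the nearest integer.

R₁ = 108 (from #6c54e3), R₂ = 26 (from #1abc9c).
R = 108 + 0.71 × (26 − 108) = 49.78 → 50

50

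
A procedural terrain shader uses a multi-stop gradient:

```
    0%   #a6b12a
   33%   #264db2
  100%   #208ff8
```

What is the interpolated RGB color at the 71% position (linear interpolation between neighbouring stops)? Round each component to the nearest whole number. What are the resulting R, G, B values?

71% lies between the 33% and 100% stops, so the local fraction is t = (71 − 33)/(100 − 33) = 38/67 ≈ 0.5672.
#264db2 → (38, 77, 178); #208ff8 → (32, 143, 248).
R = 38 + 0.5672 × (32 − 38) = 34.597 → 35
G = 77 + 0.5672 × (143 − 77) = 114.435 → 114
B = 178 + 0.5672 × (248 − 178) = 217.704 → 218

(35, 114, 218)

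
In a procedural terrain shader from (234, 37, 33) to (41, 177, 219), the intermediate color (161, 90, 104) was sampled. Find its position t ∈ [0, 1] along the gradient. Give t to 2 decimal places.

0.38

Invert the lerp on the R channel (largest span, 193): t = (161 − 234) / (41 − 234) = -73/-193 = 0.37824.
Check on G: (90 − 37)/(177 − 37) = 0.3786 ✓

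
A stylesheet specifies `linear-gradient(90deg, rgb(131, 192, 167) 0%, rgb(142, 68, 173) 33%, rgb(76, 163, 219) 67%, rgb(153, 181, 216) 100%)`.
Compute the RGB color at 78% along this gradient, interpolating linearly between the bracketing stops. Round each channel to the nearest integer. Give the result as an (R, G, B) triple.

78% lies between the 67% and 100% stops, so the local fraction is t = (78 − 67)/(100 − 67) = 11/33 ≈ 0.3333.
R = 76 + 0.3333 × (153 − 76) = 101.664 → 102
G = 163 + 0.3333 × (181 − 163) = 168.999 → 169
B = 219 + 0.3333 × (216 − 219) = 218 → 218

(102, 169, 218)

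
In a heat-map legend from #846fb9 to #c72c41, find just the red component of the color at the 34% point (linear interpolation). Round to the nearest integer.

R₁ = 132 (from #846fb9), R₂ = 199 (from #c72c41).
R = 132 + 0.34 × (199 − 132) = 154.78 → 155

155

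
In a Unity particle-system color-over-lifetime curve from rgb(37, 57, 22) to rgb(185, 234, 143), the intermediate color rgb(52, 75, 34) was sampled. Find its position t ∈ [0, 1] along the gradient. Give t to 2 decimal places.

Invert the lerp on the G channel (largest span, 177): t = (75 − 57) / (234 − 57) = 18/177 = 0.10169.
Check on R: (52 − 37)/(185 − 37) = 0.1014 ✓

0.10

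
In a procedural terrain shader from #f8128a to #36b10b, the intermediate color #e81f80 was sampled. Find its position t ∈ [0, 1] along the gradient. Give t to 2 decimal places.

0.08

Invert the lerp on the R channel (largest span, 194): t = (232 − 248) / (54 − 248) = -16/-194 = 0.082474.
Check on G: (31 − 18)/(177 − 18) = 0.08176 ✓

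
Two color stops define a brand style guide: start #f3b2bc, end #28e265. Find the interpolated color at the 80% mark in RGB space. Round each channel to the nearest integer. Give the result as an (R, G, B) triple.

#f3b2bc → (243, 178, 188); #28e265 → (40, 226, 101).
80% corresponds to t = 0.8.
R = 243 + 0.8 × (40 − 243) = 243 + 0.8 × -203 = 80.6 → 81
G = 178 + 0.8 × (226 − 178) = 178 + 0.8 × 48 = 216.4 → 216
B = 188 + 0.8 × (101 − 188) = 188 + 0.8 × -87 = 118.4 → 118

(81, 216, 118)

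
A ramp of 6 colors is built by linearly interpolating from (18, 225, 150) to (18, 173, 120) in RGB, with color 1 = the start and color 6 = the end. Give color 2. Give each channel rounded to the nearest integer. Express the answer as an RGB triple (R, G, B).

(18, 215, 144)

With 6 swatches and endpoints inclusive, swatch 2 sits at t = (2 − 1)/(6 − 1) = 1/5 ≈ 0.2.
R = 18 + 0.2 × (18 − 18) = 18 → 18
G = 225 + 0.2 × (173 − 225) = 214.6 → 215
B = 150 + 0.2 × (120 − 150) = 144 → 144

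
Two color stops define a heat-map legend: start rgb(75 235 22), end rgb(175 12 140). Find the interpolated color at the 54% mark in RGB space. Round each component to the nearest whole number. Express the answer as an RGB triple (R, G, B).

54% corresponds to t = 0.54.
R = 75 + 0.54 × (175 − 75) = 75 + 0.54 × 100 = 129 → 129
G = 235 + 0.54 × (12 − 235) = 235 + 0.54 × -223 = 114.58 → 115
B = 22 + 0.54 × (140 − 22) = 22 + 0.54 × 118 = 85.72 → 86

(129, 115, 86)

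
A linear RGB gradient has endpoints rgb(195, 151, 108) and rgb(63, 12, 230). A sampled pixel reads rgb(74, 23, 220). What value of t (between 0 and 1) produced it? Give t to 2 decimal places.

Invert the lerp on the G channel (largest span, 139): t = (23 − 151) / (12 − 151) = -128/-139 = 0.92086.
Check on R: (74 − 195)/(63 − 195) = 0.9167 ✓

0.92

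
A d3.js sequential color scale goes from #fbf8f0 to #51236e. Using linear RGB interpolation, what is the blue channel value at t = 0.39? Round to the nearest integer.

189

B₁ = 240 (from #fbf8f0), B₂ = 110 (from #51236e).
B = 240 + 0.39 × (110 − 240) = 189.3 → 189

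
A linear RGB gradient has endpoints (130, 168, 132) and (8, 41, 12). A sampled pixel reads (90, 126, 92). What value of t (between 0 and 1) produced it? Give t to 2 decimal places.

0.33

Invert the lerp on the G channel (largest span, 127): t = (126 − 168) / (41 − 168) = -42/-127 = 0.33071.
Check on R: (90 − 130)/(8 − 130) = 0.3279 ✓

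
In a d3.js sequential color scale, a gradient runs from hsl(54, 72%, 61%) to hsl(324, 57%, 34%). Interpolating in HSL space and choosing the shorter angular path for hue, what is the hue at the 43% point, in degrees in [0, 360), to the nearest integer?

Hue: 324 − 54 = 270°, but |270| > 180 so the shorter arc goes the other way: Δh = 270 − 360 = -90°.
H = 54 + 0.43 × (-90) = 15.3 → 15°

15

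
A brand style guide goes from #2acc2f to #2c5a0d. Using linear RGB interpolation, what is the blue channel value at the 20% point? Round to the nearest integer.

B₁ = 47 (from #2acc2f), B₂ = 13 (from #2c5a0d).
B = 47 + 0.2 × (13 − 47) = 40.2 → 40

40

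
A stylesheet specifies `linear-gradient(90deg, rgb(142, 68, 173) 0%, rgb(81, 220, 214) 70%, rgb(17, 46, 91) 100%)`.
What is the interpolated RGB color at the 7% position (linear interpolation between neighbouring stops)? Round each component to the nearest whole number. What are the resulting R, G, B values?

7% lies between the 0% and 70% stops, so the local fraction is t = (7 − 0)/(70 − 0) = 7/70 ≈ 0.1.
R = 142 + 0.1 × (81 − 142) = 135.9 → 136
G = 68 + 0.1 × (220 − 68) = 83.2 → 83
B = 173 + 0.1 × (214 − 173) = 177.1 → 177

(136, 83, 177)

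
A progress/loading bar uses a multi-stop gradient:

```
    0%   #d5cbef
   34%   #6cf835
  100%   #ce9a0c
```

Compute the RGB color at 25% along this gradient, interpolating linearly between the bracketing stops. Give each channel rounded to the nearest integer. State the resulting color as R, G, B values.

(136, 236, 102)

25% lies between the 0% and 34% stops, so the local fraction is t = (25 − 0)/(34 − 0) = 25/34 ≈ 0.7353.
#d5cbef → (213, 203, 239); #6cf835 → (108, 248, 53).
R = 213 + 0.7353 × (108 − 213) = 135.793 → 136
G = 203 + 0.7353 × (248 − 203) = 236.089 → 236
B = 239 + 0.7353 × (53 − 239) = 102.234 → 102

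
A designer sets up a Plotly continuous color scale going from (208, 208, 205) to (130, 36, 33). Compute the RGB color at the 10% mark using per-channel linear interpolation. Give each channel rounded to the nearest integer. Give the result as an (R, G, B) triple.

(200, 191, 188)

10% corresponds to t = 0.1.
R = 208 + 0.1 × (130 − 208) = 208 + 0.1 × -78 = 200.2 → 200
G = 208 + 0.1 × (36 − 208) = 208 + 0.1 × -172 = 190.8 → 191
B = 205 + 0.1 × (33 − 205) = 205 + 0.1 × -172 = 187.8 → 188
So the blended color is (200, 191, 188), about #c8bfbc.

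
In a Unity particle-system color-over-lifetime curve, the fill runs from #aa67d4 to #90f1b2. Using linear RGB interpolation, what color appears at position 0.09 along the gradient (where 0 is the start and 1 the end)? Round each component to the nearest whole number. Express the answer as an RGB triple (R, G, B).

#aa67d4 → (170, 103, 212); #90f1b2 → (144, 241, 178).
R = 170 + 0.09 × (144 − 170) = 170 + 0.09 × -26 = 167.66 → 168
G = 103 + 0.09 × (241 − 103) = 103 + 0.09 × 138 = 115.42 → 115
B = 212 + 0.09 × (178 − 212) = 212 + 0.09 × -34 = 208.94 → 209
So the blended color is (168, 115, 209), about #a873d1.

(168, 115, 209)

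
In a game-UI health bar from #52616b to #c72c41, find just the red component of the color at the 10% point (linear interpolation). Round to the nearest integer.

R₁ = 82 (from #52616b), R₂ = 199 (from #c72c41).
R = 82 + 0.1 × (199 − 82) = 93.7 → 94

94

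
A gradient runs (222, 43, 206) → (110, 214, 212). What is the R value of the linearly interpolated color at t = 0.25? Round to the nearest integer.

R = 222 + 0.25 × (110 − 222) = 194 → 194

194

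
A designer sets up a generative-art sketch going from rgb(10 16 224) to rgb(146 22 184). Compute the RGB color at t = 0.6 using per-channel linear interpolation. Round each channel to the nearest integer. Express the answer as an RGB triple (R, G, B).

R = 10 + 0.6 × (146 − 10) = 10 + 0.6 × 136 = 91.6 → 92
G = 16 + 0.6 × (22 − 16) = 16 + 0.6 × 6 = 19.6 → 20
B = 224 + 0.6 × (184 − 224) = 224 + 0.6 × -40 = 200 → 200

(92, 20, 200)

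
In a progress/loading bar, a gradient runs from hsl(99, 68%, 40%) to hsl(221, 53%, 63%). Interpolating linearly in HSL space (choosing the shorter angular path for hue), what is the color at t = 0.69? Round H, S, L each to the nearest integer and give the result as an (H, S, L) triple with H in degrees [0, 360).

Hue arc: Δh = 221 − 99 = 122° (|Δh| ≤ 180, already the shorter path).
H = 99 + 0.69 × (122) = 183.18 → 183°
S = 68 + 0.69 × (53 − 68) = 57.65 → 58%
L = 40 + 0.69 × (63 − 40) = 55.87 → 56%

(183, 58, 56)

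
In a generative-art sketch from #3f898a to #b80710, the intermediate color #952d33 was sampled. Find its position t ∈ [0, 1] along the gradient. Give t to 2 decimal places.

0.71

Invert the lerp on the G channel (largest span, 130): t = (45 − 137) / (7 − 137) = -92/-130 = 0.70769.
Check on R: (149 − 63)/(184 − 63) = 0.7107 ✓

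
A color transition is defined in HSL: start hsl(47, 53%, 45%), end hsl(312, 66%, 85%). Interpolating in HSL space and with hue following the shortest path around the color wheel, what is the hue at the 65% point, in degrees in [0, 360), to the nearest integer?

345

Hue: 312 − 47 = 265°, but |265| > 180 so the shorter arc goes the other way: Δh = 265 − 360 = -95°.
H = 47 + 0.65 × (-95) = -14.75 → -15 → -15 mod 360 = 345°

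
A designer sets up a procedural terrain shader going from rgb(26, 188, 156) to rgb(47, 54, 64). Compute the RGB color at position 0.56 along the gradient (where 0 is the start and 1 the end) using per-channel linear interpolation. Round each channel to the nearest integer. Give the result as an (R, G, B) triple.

(38, 113, 104)

R = 26 + 0.56 × (47 − 26) = 26 + 0.56 × 21 = 37.76 → 38
G = 188 + 0.56 × (54 − 188) = 188 + 0.56 × -134 = 112.96 → 113
B = 156 + 0.56 × (64 − 156) = 156 + 0.56 × -92 = 104.48 → 104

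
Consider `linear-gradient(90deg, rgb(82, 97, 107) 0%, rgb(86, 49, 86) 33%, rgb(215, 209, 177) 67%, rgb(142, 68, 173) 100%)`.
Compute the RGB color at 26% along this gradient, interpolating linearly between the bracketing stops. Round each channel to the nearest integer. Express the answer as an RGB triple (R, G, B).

26% lies between the 0% and 33% stops, so the local fraction is t = (26 − 0)/(33 − 0) = 26/33 ≈ 0.7879.
R = 82 + 0.7879 × (86 − 82) = 85.152 → 85
G = 97 + 0.7879 × (49 − 97) = 59.181 → 59
B = 107 + 0.7879 × (86 − 107) = 90.454 → 90

(85, 59, 90)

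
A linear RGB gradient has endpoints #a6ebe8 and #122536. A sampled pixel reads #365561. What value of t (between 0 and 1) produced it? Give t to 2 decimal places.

0.76

Invert the lerp on the G channel (largest span, 198): t = (85 − 235) / (37 − 235) = -150/-198 = 0.75758.
Check on R: (54 − 166)/(18 − 166) = 0.7568 ✓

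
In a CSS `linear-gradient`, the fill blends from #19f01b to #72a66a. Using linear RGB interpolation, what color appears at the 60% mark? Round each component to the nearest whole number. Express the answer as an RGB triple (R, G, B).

(78, 196, 74)

#19f01b → (25, 240, 27); #72a66a → (114, 166, 106).
60% corresponds to t = 0.6.
R = 25 + 0.6 × (114 − 25) = 25 + 0.6 × 89 = 78.4 → 78
G = 240 + 0.6 × (166 − 240) = 240 + 0.6 × -74 = 195.6 → 196
B = 27 + 0.6 × (106 − 27) = 27 + 0.6 × 79 = 74.4 → 74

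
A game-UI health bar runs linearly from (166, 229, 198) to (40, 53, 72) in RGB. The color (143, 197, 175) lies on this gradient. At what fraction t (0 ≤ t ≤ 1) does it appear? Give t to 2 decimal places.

Invert the lerp on the G channel (largest span, 176): t = (197 − 229) / (53 − 229) = -32/-176 = 0.18182.
Check on R: (143 − 166)/(40 − 166) = 0.1825 ✓

0.18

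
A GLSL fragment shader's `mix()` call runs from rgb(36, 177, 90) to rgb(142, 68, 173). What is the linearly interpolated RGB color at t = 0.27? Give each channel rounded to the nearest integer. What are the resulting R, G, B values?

R = 36 + 0.27 × (142 − 36) = 36 + 0.27 × 106 = 64.62 → 65
G = 177 + 0.27 × (68 − 177) = 177 + 0.27 × -109 = 147.57 → 148
B = 90 + 0.27 × (173 − 90) = 90 + 0.27 × 83 = 112.41 → 112

(65, 148, 112)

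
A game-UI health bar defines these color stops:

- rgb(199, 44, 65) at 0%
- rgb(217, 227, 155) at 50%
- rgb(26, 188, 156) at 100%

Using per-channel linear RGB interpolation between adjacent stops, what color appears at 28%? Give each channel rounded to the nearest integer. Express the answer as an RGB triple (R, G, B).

(209, 146, 115)

28% lies between the 0% and 50% stops, so the local fraction is t = (28 − 0)/(50 − 0) = 28/50 ≈ 0.56.
R = 199 + 0.56 × (217 − 199) = 209.08 → 209
G = 44 + 0.56 × (227 − 44) = 146.48 → 146
B = 65 + 0.56 × (155 − 65) = 115.4 → 115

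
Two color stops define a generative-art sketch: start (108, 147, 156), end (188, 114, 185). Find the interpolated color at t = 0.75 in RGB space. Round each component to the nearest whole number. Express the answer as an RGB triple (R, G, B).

R = 108 + 0.75 × (188 − 108) = 108 + 0.75 × 80 = 168 → 168
G = 147 + 0.75 × (114 − 147) = 147 + 0.75 × -33 = 122.25 → 122
B = 156 + 0.75 × (185 − 156) = 156 + 0.75 × 29 = 177.75 → 178

(168, 122, 178)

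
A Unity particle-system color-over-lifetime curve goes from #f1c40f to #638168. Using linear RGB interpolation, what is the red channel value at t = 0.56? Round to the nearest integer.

R₁ = 241 (from #f1c40f), R₂ = 99 (from #638168).
R = 241 + 0.56 × (99 − 241) = 161.48 → 161

161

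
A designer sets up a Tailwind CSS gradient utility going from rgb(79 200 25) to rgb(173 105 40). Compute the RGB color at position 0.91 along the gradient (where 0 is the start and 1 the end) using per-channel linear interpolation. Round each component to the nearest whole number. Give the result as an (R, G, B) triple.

R = 79 + 0.91 × (173 − 79) = 79 + 0.91 × 94 = 164.54 → 165
G = 200 + 0.91 × (105 − 200) = 200 + 0.91 × -95 = 113.55 → 114
B = 25 + 0.91 × (40 − 25) = 25 + 0.91 × 15 = 38.65 → 39

(165, 114, 39)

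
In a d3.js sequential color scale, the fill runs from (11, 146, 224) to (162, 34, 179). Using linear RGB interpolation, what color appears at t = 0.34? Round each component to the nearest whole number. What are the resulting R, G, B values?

(62, 108, 209)

R = 11 + 0.34 × (162 − 11) = 11 + 0.34 × 151 = 62.34 → 62
G = 146 + 0.34 × (34 − 146) = 146 + 0.34 × -112 = 107.92 → 108
B = 224 + 0.34 × (179 − 224) = 224 + 0.34 × -45 = 208.7 → 209
So the blended color is (62, 108, 209), about #3e6cd1.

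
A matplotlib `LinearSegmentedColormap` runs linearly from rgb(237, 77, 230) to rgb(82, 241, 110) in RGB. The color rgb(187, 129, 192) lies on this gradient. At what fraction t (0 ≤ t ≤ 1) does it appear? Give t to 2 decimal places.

Invert the lerp on the G channel (largest span, 164): t = (129 − 77) / (241 − 77) = 52/164 = 0.31707.
Check on R: (187 − 237)/(82 − 237) = 0.3226 ✓

0.32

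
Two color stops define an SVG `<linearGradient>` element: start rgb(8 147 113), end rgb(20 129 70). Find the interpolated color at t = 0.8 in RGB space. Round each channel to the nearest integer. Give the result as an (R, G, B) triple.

(18, 133, 79)

R = 8 + 0.8 × (20 − 8) = 8 + 0.8 × 12 = 17.6 → 18
G = 147 + 0.8 × (129 − 147) = 147 + 0.8 × -18 = 132.6 → 133
B = 113 + 0.8 × (70 − 113) = 113 + 0.8 × -43 = 78.6 → 79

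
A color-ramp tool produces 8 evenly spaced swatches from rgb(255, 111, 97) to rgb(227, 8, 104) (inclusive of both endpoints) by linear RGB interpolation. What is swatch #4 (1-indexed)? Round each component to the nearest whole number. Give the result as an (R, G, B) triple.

With 8 swatches and endpoints inclusive, swatch 4 sits at t = (4 − 1)/(8 − 1) = 3/7 ≈ 0.4286.
R = 255 + 0.4286 × (227 − 255) = 242.999 → 243
G = 111 + 0.4286 × (8 − 111) = 66.854 → 67
B = 97 + 0.4286 × (104 − 97) = 100 → 100

(243, 67, 100)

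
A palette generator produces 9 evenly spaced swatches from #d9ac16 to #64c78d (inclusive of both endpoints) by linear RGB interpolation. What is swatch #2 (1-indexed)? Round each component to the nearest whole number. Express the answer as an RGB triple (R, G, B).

With 9 swatches and endpoints inclusive, swatch 2 sits at t = (2 − 1)/(9 − 1) = 1/8 ≈ 0.125.
#d9ac16 → (217, 172, 22); #64c78d → (100, 199, 141).
R = 217 + 0.125 × (100 − 217) = 202.375 → 202
G = 172 + 0.125 × (199 − 172) = 175.375 → 175
B = 22 + 0.125 × (141 − 22) = 36.875 → 37

(202, 175, 37)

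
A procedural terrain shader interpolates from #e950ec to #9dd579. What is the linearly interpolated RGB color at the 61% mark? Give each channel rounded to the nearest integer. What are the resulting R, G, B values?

(187, 161, 166)

#e950ec → (233, 80, 236); #9dd579 → (157, 213, 121).
61% corresponds to t = 0.61.
R = 233 + 0.61 × (157 − 233) = 233 + 0.61 × -76 = 186.64 → 187
G = 80 + 0.61 × (213 − 80) = 80 + 0.61 × 133 = 161.13 → 161
B = 236 + 0.61 × (121 − 236) = 236 + 0.61 × -115 = 165.85 → 166
So the blended color is (187, 161, 166), about #bba1a6.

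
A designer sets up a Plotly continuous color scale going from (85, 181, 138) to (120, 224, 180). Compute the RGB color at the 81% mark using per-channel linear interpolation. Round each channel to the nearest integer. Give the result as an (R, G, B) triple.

(113, 216, 172)

81% corresponds to t = 0.81.
R = 85 + 0.81 × (120 − 85) = 85 + 0.81 × 35 = 113.35 → 113
G = 181 + 0.81 × (224 − 181) = 181 + 0.81 × 43 = 215.83 → 216
B = 138 + 0.81 × (180 − 138) = 138 + 0.81 × 42 = 172.02 → 172
So the blended color is (113, 216, 172), about #71d8ac.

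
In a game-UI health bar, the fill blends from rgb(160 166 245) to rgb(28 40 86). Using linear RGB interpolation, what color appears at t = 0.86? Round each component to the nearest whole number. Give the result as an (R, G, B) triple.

R = 160 + 0.86 × (28 − 160) = 160 + 0.86 × -132 = 46.48 → 46
G = 166 + 0.86 × (40 − 166) = 166 + 0.86 × -126 = 57.64 → 58
B = 245 + 0.86 × (86 − 245) = 245 + 0.86 × -159 = 108.26 → 108

(46, 58, 108)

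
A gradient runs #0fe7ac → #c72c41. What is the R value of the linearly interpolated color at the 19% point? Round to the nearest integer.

R₁ = 15 (from #0fe7ac), R₂ = 199 (from #c72c41).
R = 15 + 0.19 × (199 − 15) = 49.96 → 50

50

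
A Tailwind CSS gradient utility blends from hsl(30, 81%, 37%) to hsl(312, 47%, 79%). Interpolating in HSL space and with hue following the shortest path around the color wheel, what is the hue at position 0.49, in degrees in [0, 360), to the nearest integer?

Hue: 312 − 30 = 282°, but |282| > 180 so the shorter arc goes the other way: Δh = 282 − 360 = -78°.
H = 30 + 0.49 × (-78) = -8.22 → -8 → -8 mod 360 = 352°

352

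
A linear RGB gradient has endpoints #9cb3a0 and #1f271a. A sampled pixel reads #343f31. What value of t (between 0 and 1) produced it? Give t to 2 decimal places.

0.83

Invert the lerp on the G channel (largest span, 140): t = (63 − 179) / (39 − 179) = -116/-140 = 0.82857.
Check on R: (52 − 156)/(31 − 156) = 0.832 ✓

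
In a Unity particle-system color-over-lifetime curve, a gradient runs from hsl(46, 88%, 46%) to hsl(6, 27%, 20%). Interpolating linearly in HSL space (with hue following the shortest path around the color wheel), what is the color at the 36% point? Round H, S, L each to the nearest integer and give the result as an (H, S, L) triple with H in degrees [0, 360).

Hue arc: Δh = 6 − 46 = -40° (|Δh| ≤ 180, already the shorter path).
H = 46 + 0.36 × (-40) = 31.6 → 32°
S = 88 + 0.36 × (27 − 88) = 66.04 → 66%
L = 46 + 0.36 × (20 − 46) = 36.64 → 37%

(32, 66, 37)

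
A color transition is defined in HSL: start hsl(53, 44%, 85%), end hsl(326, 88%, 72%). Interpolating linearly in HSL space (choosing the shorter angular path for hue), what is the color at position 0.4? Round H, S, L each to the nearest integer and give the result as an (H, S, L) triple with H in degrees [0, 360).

Hue: 326 − 53 = 273°, but |273| > 180 so the shorter arc goes the other way: Δh = 273 − 360 = -87°.
H = 53 + 0.4 × (-87) = 18.2 → 18°
S = 44 + 0.4 × (88 − 44) = 61.6 → 62%
L = 85 + 0.4 × (72 − 85) = 79.8 → 80%

(18, 62, 80)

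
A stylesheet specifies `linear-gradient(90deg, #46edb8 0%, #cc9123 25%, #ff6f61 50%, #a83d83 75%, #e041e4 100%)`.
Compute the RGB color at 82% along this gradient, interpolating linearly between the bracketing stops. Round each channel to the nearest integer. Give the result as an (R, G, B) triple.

(184, 62, 158)

82% lies between the 75% and 100% stops, so the local fraction is t = (82 − 75)/(100 − 75) = 7/25 ≈ 0.28.
#a83d83 → (168, 61, 131); #e041e4 → (224, 65, 228).
R = 168 + 0.28 × (224 − 168) = 183.68 → 184
G = 61 + 0.28 × (65 − 61) = 62.12 → 62
B = 131 + 0.28 × (228 − 131) = 158.16 → 158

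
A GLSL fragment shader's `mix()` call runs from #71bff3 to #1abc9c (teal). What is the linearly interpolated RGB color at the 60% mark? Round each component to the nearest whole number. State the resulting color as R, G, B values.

#71bff3 → (113, 191, 243); #1abc9c → (26, 188, 156).
60% corresponds to t = 0.6.
R = 113 + 0.6 × (26 − 113) = 113 + 0.6 × -87 = 60.8 → 61
G = 191 + 0.6 × (188 − 191) = 191 + 0.6 × -3 = 189.2 → 189
B = 243 + 0.6 × (156 − 243) = 243 + 0.6 × -87 = 190.8 → 191

(61, 189, 191)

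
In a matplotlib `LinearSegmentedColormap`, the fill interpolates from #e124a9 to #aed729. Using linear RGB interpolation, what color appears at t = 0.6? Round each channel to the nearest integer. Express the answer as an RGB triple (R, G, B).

#e124a9 → (225, 36, 169); #aed729 → (174, 215, 41).
R = 225 + 0.6 × (174 − 225) = 225 + 0.6 × -51 = 194.4 → 194
G = 36 + 0.6 × (215 − 36) = 36 + 0.6 × 179 = 143.4 → 143
B = 169 + 0.6 × (41 − 169) = 169 + 0.6 × -128 = 92.2 → 92

(194, 143, 92)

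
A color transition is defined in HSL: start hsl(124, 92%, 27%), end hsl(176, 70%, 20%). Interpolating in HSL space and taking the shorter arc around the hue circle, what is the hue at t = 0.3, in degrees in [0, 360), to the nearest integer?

Hue arc: Δh = 176 − 124 = 52° (|Δh| ≤ 180, already the shorter path).
H = 124 + 0.3 × (52) = 139.6 → 140°

140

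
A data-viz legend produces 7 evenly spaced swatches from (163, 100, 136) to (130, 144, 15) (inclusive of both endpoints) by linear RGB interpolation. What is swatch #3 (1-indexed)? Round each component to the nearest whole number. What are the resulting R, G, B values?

(152, 115, 96)

With 7 swatches and endpoints inclusive, swatch 3 sits at t = (3 − 1)/(7 − 1) = 2/6 ≈ 0.3333.
R = 163 + 0.3333 × (130 − 163) = 152.001 → 152
G = 100 + 0.3333 × (144 − 100) = 114.665 → 115
B = 136 + 0.3333 × (15 − 136) = 95.671 → 96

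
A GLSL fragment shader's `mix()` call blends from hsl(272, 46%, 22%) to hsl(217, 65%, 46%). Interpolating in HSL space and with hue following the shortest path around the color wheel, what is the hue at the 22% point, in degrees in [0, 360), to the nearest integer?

Hue arc: Δh = 217 − 272 = -55° (|Δh| ≤ 180, already the shorter path).
H = 272 + 0.22 × (-55) = 259.9 → 260°

260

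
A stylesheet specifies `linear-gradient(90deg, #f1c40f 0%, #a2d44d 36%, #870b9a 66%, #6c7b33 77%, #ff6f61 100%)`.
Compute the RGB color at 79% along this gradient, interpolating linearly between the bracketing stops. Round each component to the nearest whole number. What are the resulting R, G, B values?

(121, 122, 55)

79% lies between the 77% and 100% stops, so the local fraction is t = (79 − 77)/(100 − 77) = 2/23 ≈ 0.087.
#6c7b33 → (108, 123, 51); #ff6f61 → (255, 111, 97).
R = 108 + 0.087 × (255 − 108) = 120.789 → 121
G = 123 + 0.087 × (111 − 123) = 121.956 → 122
B = 51 + 0.087 × (97 − 51) = 55.002 → 55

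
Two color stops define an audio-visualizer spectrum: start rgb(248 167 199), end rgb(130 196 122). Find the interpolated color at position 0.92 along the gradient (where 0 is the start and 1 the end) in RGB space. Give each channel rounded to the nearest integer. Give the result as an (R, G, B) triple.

R = 248 + 0.92 × (130 − 248) = 248 + 0.92 × -118 = 139.44 → 139
G = 167 + 0.92 × (196 − 167) = 167 + 0.92 × 29 = 193.68 → 194
B = 199 + 0.92 × (122 − 199) = 199 + 0.92 × -77 = 128.16 → 128

(139, 194, 128)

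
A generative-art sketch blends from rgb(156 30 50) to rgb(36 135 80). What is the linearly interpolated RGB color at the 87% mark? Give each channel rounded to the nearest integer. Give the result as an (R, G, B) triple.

87% corresponds to t = 0.87.
R = 156 + 0.87 × (36 − 156) = 156 + 0.87 × -120 = 51.6 → 52
G = 30 + 0.87 × (135 − 30) = 30 + 0.87 × 105 = 121.35 → 121
B = 50 + 0.87 × (80 − 50) = 50 + 0.87 × 30 = 76.1 → 76

(52, 121, 76)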